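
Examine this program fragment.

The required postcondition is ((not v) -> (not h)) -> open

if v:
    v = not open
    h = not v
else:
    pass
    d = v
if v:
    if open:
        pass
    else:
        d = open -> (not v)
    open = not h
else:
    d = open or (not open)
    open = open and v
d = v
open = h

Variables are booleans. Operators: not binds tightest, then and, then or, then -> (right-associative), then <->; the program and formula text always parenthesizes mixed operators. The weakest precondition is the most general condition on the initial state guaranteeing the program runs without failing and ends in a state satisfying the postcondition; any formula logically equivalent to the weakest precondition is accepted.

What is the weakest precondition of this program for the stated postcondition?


Working backward. After the program, ((not v) -> (not h)) -> open must hold.
Before open := h: ((not v) -> (not h)) -> h
Before d := v: ((not v) -> (not h)) -> h
Then branch requires (open -> (((not v) -> (not h)) -> h)) and ((not open) -> (((not v) -> (not h)) -> h)); else branch requires ((not v) -> (not h)) -> h.
Before the if: (v -> ((open -> (((not v) -> (not h)) -> h)) and ((not open) -> (((not v) -> (not h)) -> h)))) and ((not v) -> (((not v) -> (not h)) -> h))
Then branch requires ((not open) -> ((open -> ((open -> (not open)) -> open)) and ((not open) -> ((open -> (not open)) -> open)))) and (open -> ((open -> (not open)) -> open)); else branch requires (v -> ((open -> (((not v) -> (not h)) -> h)) and ((not open) -> (((not v) -> (not h)) -> h)))) and ((not v) -> (((not v) -> (not h)) -> h)).
Before the if: (v -> (((not open) -> ((open -> ((open -> (not open)) -> open)) and ((not open) -> ((open -> (not open)) -> open)))) and (open -> ((open -> (not open)) -> open)))) and ((not v) -> ((v -> ((open -> (((not v) -> (not h)) -> h)) and ((not open) -> (((not v) -> (not h)) -> h)))) and ((not v) -> (((not v) -> (not h)) -> h))))
Answer: WP = (v -> (((not open) -> ((open -> ((open -> (not open)) -> open)) and ((not open) -> ((open -> (not open)) -> open)))) and (open -> ((open -> (not open)) -> open)))) and ((not v) -> ((v -> ((open -> (((not v) -> (not h)) -> h)) and ((not open) -> (((not v) -> (not h)) -> h)))) and ((not v) -> (((not v) -> (not h)) -> h))))


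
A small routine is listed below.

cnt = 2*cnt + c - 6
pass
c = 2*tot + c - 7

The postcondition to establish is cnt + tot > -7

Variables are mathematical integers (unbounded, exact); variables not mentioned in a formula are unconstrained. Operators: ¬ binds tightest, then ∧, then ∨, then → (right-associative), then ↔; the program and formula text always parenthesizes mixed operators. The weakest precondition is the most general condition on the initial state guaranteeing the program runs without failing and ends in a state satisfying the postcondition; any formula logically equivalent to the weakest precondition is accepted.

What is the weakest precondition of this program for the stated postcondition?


Working backward. After the program, cnt + tot > -7 must hold.
Before c := 2*tot + c - 7: cnt + tot > -7
Before skip: cnt + tot > -7
Before cnt := 2*cnt + c - 6: c + 2*cnt + tot > -1
Answer: WP = c + 2*cnt + tot > -1


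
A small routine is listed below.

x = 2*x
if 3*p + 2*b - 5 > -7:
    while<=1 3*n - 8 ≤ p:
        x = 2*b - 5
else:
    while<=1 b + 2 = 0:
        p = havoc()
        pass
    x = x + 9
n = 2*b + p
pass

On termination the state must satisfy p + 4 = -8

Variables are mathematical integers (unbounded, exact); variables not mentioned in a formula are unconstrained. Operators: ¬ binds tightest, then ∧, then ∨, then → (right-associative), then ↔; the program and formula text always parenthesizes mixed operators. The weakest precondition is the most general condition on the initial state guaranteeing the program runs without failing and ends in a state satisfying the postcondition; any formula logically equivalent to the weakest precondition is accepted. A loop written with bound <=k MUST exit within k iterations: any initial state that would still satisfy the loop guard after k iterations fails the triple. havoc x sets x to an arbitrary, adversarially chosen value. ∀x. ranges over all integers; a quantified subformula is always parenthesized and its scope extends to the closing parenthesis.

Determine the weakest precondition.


Working backward. After the program, the postcondition p + 4 = -8 must hold; in canonical form it is p = -12.
Before skip: p = -12
Before n := 2*b + p: p = -12
Then branch requires (3*n ≤ p + 8 → ((¬(3*n ≤ p + 8)) ∧ p = -12)) ∧ ((¬(3*n ≤ p + 8)) → p = -12); else branch requires (b = -2 → (∀p_1. ((¬(b = -2)) ∧ p_1 = -12))) ∧ ((¬(b = -2)) → p = -12).
Before the if: (2*b + 3*p > -2 → ((3*n ≤ p + 8 → ((¬(3*n ≤ p + 8)) ∧ p = -12)) ∧ ((¬(3*n ≤ p + 8)) → p = -12))) ∧ ((¬(2*b + 3*p > -2)) → ((b = -2 → (∀p_1. ((¬(b = -2)) ∧ p_1 = -12))) ∧ ((¬(b = -2)) → p = -12)))
Before x := 2*x: (2*b + 3*p > -2 → ((3*n ≤ p + 8 → ((¬(3*n ≤ p + 8)) ∧ p = -12)) ∧ ((¬(3*n ≤ p + 8)) → p = -12))) ∧ ((¬(2*b + 3*p > -2)) → ((b = -2 → (∀p_1. ((¬(b = -2)) ∧ p_1 = -12))) ∧ ((¬(b = -2)) → p = -12)))
Answer: WP = (2*b + 3*p > -2 → ((3*n ≤ p + 8 → ((¬(3*n ≤ p + 8)) ∧ p = -12)) ∧ ((¬(3*n ≤ p + 8)) → p = -12))) ∧ ((¬(2*b + 3*p > -2)) → ((b = -2 → (∀p_1. ((¬(b = -2)) ∧ p_1 = -12))) ∧ ((¬(b = -2)) → p = -12)))


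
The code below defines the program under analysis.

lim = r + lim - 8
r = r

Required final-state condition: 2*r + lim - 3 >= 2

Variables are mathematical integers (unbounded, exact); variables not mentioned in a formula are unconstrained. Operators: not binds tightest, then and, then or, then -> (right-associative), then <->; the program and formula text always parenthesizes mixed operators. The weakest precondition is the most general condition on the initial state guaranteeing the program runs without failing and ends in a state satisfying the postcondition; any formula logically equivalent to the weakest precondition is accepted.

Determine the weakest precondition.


Working backward. After the program, the postcondition 2*r + lim - 3 >= 2 must hold; in canonical form it is lim + 2*r >= 5.
Before r := r: lim + 2*r >= 5
Before lim := r + lim - 8: lim + 3*r >= 13
Answer: WP = lim + 3*r >= 13


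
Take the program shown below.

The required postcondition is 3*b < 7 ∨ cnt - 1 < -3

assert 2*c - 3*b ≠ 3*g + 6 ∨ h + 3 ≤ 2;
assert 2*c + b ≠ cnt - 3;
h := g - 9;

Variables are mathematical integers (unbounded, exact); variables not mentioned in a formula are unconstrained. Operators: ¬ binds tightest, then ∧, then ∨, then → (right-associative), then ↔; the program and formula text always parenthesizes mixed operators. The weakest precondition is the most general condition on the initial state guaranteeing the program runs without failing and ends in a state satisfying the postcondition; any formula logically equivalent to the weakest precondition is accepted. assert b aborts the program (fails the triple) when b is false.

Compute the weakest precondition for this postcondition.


Working backward. After the program, the postcondition 3*b < 7 ∨ cnt - 1 < -3 must hold; in canonical form it is 3*b < 7 ∨ cnt < -2.
Before h := g - 9: 3*b < 7 ∨ cnt < -2
Before assert 2*c + b ≠ cnt - 3: b + 2*c ≠ cnt - 3 ∧ (3*b < 7 ∨ cnt < -2)
Before assert 2*c - 3*b ≠ 3*g + 6 ∨ h + 3 ≤ 2: (2*c ≠ 3*b + 3*g + 6 ∨ h ≤ -1) ∧ b + 2*c ≠ cnt - 3 ∧ (3*b < 7 ∨ cnt < -2)
Answer: WP = (2*c ≠ 3*b + 3*g + 6 ∨ h ≤ -1) ∧ b + 2*c ≠ cnt - 3 ∧ (3*b < 7 ∨ cnt < -2)


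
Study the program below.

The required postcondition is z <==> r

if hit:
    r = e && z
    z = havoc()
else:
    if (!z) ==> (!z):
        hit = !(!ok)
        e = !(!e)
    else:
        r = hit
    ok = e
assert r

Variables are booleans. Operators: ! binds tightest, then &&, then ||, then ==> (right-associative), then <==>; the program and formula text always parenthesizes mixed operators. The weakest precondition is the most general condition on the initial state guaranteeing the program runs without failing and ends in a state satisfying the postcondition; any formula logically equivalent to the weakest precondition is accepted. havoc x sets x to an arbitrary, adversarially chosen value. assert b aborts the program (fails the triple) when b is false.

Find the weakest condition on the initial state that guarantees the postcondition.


Working backward. After the program, z <==> r must hold.
Before assert r: r && (z <==> r)
Then branch requires e && z && (!(e && z)); else branch requires r && (z <==> r).
Before the if: (hit ==> (e && z && (!(e && z)))) && ((!hit) ==> (r && (z <==> r)))
Answer: WP = (hit ==> (e && z && (!(e && z)))) && ((!hit) ==> (r && (z <==> r)))


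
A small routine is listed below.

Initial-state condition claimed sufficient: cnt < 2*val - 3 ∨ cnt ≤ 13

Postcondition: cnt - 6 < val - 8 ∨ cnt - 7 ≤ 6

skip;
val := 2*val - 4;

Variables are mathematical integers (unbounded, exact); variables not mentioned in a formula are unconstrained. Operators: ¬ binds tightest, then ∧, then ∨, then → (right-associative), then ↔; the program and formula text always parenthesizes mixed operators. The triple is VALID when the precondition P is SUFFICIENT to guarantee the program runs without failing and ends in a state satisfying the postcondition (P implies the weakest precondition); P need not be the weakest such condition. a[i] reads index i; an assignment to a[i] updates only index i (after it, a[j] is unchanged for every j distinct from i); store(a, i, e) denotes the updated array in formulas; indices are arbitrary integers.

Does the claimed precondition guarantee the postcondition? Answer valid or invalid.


Working backward. After the program, the postcondition cnt - 6 < val - 8 ∨ cnt - 7 ≤ 6 must hold; in canonical form it is cnt < val - 2 ∨ cnt ≤ 13.
Before val := 2*val - 4: cnt < 2*val - 6 ∨ cnt ≤ 13
Before skip: cnt < 2*val - 6 ∨ cnt ≤ 13
The weakest precondition is cnt < 2*val - 6 ∨ cnt ≤ 13.
Check whether cnt < 2*val - 3 ∨ cnt ≤ 13 implies it.
Countermodel: at the initial state cnt = 14, val = 9, the precondition holds but the weakest precondition fails.
Answer: invalid


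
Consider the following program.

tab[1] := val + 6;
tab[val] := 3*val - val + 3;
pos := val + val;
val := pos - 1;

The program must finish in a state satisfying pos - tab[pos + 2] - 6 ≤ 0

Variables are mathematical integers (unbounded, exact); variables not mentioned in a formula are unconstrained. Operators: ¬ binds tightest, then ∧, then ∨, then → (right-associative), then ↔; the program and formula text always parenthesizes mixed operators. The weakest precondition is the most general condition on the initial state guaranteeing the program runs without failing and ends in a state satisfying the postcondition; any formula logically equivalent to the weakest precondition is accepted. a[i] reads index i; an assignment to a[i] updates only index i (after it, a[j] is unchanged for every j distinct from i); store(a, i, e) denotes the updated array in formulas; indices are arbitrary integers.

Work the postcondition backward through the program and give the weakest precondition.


Working backward. After the program, the postcondition pos - tab[pos + 2] - 6 ≤ 0 must hold; in canonical form it is pos ≤ tab[pos + 2] + 6.
Before val := pos - 1: pos ≤ tab[pos + 2] + 6
Before pos := val + val: 2*val ≤ tab[2*val + 2] + 6
Before tab[val] := 3*val - val + 3: 2*val ≤ store(tab, val, 2*val + 3)[2*val + 2] + 6
Before tab[1] := val + 6: 2*val ≤ store(store(tab, 1, val + 6), val, 2*val + 3)[2*val + 2] + 6
Answer: WP = 2*val ≤ store(store(tab, 1, val + 6), val, 2*val + 3)[2*val + 2] + 6


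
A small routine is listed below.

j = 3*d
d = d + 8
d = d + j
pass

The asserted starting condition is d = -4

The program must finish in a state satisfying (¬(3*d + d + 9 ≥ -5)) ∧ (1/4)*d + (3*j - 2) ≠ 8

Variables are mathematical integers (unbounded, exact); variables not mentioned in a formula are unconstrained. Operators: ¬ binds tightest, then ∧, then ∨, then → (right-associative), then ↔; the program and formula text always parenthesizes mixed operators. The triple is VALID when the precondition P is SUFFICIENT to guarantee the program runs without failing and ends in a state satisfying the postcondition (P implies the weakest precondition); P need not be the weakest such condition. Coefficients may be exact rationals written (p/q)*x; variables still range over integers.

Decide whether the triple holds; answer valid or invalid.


Working backward. After the program, the postcondition (¬(3*d + d + 9 ≥ -5)) ∧ (1/4)*d + (3*j - 2) ≠ 8 must hold; in canonical form it is (¬(4*d ≥ -14)) ∧ (1/4)*d + 3*j ≠ 10.
Before skip: (¬(4*d ≥ -14)) ∧ (1/4)*d + 3*j ≠ 10
Before d := d + j: (¬(4*d + 4*j ≥ -14)) ∧ (1/4)*d + (13/4)*j ≠ 10
Before d := d + 8: (¬(4*d + 4*j ≥ -46)) ∧ (1/4)*d + (13/4)*j ≠ 8
Before j := 3*d: (¬(16*d ≥ -46)) ∧ 10*d ≠ 8
The weakest precondition is (¬(16*d ≥ -46)) ∧ 10*d ≠ 8.
Check whether d = -4 implies it.
Every state satisfying the precondition satisfies the weakest precondition: the implication holds.
Answer: valid


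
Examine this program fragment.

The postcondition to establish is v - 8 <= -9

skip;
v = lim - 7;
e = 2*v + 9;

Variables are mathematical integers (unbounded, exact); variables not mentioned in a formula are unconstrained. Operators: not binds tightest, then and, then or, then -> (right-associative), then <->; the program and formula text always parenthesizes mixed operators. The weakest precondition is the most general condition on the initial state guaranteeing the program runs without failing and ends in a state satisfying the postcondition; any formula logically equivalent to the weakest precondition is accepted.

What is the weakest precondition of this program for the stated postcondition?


Working backward. After the program, the postcondition v - 8 <= -9 must hold; in canonical form it is v <= -1.
Before e := 2*v + 9: v <= -1
Before v := lim - 7: lim <= 6
Before skip: lim <= 6
Answer: WP = lim <= 6


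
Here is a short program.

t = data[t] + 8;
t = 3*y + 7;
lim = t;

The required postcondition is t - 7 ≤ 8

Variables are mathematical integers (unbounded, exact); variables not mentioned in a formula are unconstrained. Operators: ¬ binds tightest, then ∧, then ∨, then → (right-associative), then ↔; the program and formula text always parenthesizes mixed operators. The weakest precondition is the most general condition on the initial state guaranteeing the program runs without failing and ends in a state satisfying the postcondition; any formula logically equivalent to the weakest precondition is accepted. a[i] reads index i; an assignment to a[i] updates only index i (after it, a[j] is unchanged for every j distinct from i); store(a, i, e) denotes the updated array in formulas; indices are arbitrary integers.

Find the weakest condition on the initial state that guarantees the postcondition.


Working backward. After the program, the postcondition t - 7 ≤ 8 must hold; in canonical form it is t ≤ 15.
Before lim := t: t ≤ 15
Before t := 3*y + 7: 3*y ≤ 8
Before t := data[t] + 8: 3*y ≤ 8
Answer: WP = 3*y ≤ 8


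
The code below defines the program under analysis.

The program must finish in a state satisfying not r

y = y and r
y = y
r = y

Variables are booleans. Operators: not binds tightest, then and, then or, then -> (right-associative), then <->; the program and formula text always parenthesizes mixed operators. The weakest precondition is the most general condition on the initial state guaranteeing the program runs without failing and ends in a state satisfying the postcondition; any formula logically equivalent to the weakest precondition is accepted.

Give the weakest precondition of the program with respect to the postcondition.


Working backward. After the program, not r must hold.
Before r := y: not y
Before y := y: not y
Before y := y and r: not (y and r)
Answer: WP = not (y and r)


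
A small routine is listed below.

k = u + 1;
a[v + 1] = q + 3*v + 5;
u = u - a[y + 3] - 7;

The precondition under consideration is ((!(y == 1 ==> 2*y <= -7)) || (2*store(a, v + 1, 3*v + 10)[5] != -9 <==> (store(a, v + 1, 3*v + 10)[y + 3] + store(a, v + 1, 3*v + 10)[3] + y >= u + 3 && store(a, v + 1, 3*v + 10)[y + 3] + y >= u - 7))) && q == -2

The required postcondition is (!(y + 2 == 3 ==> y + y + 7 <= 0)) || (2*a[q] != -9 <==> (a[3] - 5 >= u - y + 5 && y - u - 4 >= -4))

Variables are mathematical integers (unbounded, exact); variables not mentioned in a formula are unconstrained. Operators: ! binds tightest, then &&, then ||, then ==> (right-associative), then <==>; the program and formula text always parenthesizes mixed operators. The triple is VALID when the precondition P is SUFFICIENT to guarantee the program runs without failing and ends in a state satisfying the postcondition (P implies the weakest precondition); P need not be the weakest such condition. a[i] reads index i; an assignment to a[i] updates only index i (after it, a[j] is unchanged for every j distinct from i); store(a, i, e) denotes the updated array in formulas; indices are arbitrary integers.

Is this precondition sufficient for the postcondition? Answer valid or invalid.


Working backward. After the program, the postcondition (!(y + 2 == 3 ==> y + y + 7 <= 0)) || (2*a[q] != -9 <==> (a[3] - 5 >= u - y + 5 && y - u - 4 >= -4)) must hold; in canonical form it is (!(y == 1 ==> 2*y <= -7)) || (2*a[q] != -9 <==> (a[3] + y >= u + 10 && y >= u)).
Before u := u - a[y + 3] - 7: (!(y == 1 ==> 2*y <= -7)) || (2*a[q] != -9 <==> (a[y + 3] + a[3] + y >= u + 3 && a[y + 3] + y >= u - 7))
Before a[v + 1] := q + 3*v + 5: (!(y == 1 ==> 2*y <= -7)) || (2*store(a, v + 1, q + 3*v + 5)[q] != -9 <==> (store(a, v + 1, q + 3*v + 5)[y + 3] + store(a, v + 1, q + 3*v + 5)[3] + y >= u + 3 && store(a, v + 1, q + 3*v + 5)[y + 3] + y >= u - 7))
Before k := u + 1: (!(y == 1 ==> 2*y <= -7)) || (2*store(a, v + 1, q + 3*v + 5)[q] != -9 <==> (store(a, v + 1, q + 3*v + 5)[y + 3] + store(a, v + 1, q + 3*v + 5)[3] + y >= u + 3 && store(a, v + 1, q + 3*v + 5)[y + 3] + y >= u - 7))
The weakest precondition is (!(y == 1 ==> 2*y <= -7)) || (2*store(a, v + 1, q + 3*v + 5)[q] != -9 <==> (store(a, v + 1, q + 3*v + 5)[y + 3] + store(a, v + 1, q + 3*v + 5)[3] + y >= u + 3 && store(a, v + 1, q + 3*v + 5)[y + 3] + y >= u - 7)).
Check whether ((!(y == 1 ==> 2*y <= -7)) || (2*store(a, v + 1, 3*v + 10)[5] != -9 <==> (store(a, v + 1, 3*v + 10)[y + 3] + store(a, v + 1, 3*v + 10)[3] + y >= u + 3 && store(a, v + 1, 3*v + 10)[y + 3] + y >= u - 7))) && q == -2 implies it.
Countermodel: at the initial state a = {[-2] = 4, [2] = 4, [3] = -9, [5] = 4, elsewhere 4}, q = -2, u = 0, v = 1, y = -1, the precondition holds but the weakest precondition fails.
Answer: invalid


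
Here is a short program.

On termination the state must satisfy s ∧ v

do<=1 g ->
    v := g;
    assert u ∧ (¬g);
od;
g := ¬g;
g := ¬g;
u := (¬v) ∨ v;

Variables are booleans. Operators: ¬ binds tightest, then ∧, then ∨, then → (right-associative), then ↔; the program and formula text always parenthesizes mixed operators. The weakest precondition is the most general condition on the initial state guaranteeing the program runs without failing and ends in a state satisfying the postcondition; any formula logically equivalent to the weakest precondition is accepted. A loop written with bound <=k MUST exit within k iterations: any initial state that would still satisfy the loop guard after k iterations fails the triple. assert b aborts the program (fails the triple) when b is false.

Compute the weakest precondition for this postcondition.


Working backward. After the program, s ∧ v must hold.
Before u := (¬v) ∨ v: s ∧ v
Before g := ¬g: s ∧ v
Before g := ¬g: s ∧ v
Before the loop (bound <=1), unroll the exhaustion recursion (WP_0 = exit-now case; WP_j = one more guarded iteration, up to j = 1):
  WP_0: (¬g) ∧ s ∧ v
  WP_1: (¬g) ∧ ((¬g) → (s ∧ v))
So before the loop: (¬g) ∧ ((¬g) → (s ∧ v))
Answer: WP = (¬g) ∧ ((¬g) → (s ∧ v))


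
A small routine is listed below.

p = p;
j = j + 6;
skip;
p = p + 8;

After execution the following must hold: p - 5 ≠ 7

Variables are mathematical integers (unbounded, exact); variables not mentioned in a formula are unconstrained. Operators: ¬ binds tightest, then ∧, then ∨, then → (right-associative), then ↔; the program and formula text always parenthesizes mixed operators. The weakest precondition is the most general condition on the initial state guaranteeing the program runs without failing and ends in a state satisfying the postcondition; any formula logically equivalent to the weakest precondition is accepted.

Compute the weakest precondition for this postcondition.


Working backward. After the program, the postcondition p - 5 ≠ 7 must hold; in canonical form it is p ≠ 12.
Before p := p + 8: p ≠ 4
Before skip: p ≠ 4
Before j := j + 6: p ≠ 4
Before p := p: p ≠ 4
Answer: WP = p ≠ 4


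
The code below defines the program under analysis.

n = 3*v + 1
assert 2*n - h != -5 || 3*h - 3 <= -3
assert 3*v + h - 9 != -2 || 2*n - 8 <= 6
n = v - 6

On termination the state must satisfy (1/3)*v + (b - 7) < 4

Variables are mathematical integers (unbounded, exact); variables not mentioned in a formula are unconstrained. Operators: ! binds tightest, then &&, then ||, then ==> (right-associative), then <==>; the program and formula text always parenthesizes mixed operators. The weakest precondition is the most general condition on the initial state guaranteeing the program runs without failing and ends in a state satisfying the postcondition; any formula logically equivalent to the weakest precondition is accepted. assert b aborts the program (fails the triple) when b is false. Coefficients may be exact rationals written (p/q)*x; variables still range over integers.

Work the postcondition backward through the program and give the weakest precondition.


Working backward. After the program, the postcondition (1/3)*v + (b - 7) < 4 must hold; in canonical form it is b + (1/3)*v < 11.
Before n := v - 6: b + (1/3)*v < 11
Before assert 3*v + h - 9 != -2 || 2*n - 8 <= 6: (h + 3*v != 7 || 2*n <= 14) && b + (1/3)*v < 11
Before assert 2*n - h != -5 || 3*h - 3 <= -3: (2*n != h - 5 || 3*h <= 0) && (h + 3*v != 7 || 2*n <= 14) && b + (1/3)*v < 11
Before n := 3*v + 1: (6*v != h - 7 || 3*h <= 0) && (h + 3*v != 7 || 6*v <= 12) && b + (1/3)*v < 11
Answer: WP = (6*v != h - 7 || 3*h <= 0) && (h + 3*v != 7 || 6*v <= 12) && b + (1/3)*v < 11


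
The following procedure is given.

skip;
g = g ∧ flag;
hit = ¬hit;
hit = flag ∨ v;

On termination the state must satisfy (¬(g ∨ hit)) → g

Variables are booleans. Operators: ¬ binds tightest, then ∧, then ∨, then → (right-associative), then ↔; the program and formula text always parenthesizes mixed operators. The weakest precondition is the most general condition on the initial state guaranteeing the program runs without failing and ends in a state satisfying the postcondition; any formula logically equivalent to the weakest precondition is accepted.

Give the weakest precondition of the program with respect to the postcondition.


Working backward. After the program, (¬(g ∨ hit)) → g must hold.
Before hit := flag ∨ v: (¬(g ∨ flag ∨ v)) → g
Before hit := ¬hit: (¬(g ∨ flag ∨ v)) → g
Before g := g ∧ flag: (¬((g ∧ flag) ∨ flag ∨ v)) → (g ∧ flag)
Before skip: (¬((g ∧ flag) ∨ flag ∨ v)) → (g ∧ flag)
Answer: WP = (¬((g ∧ flag) ∨ flag ∨ v)) → (g ∧ flag)


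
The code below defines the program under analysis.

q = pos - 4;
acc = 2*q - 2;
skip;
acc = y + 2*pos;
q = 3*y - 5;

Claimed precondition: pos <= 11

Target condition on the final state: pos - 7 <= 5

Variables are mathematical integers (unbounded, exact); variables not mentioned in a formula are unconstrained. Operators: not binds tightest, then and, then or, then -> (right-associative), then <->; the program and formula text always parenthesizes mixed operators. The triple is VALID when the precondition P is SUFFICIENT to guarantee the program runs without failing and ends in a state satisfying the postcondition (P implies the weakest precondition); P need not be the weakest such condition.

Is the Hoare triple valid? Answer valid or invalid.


Working backward. After the program, the postcondition pos - 7 <= 5 must hold; in canonical form it is pos <= 12.
Before q := 3*y - 5: pos <= 12
Before acc := y + 2*pos: pos <= 12
Before skip: pos <= 12
Before acc := 2*q - 2: pos <= 12
Before q := pos - 4: pos <= 12
The weakest precondition is pos <= 12.
Check whether pos <= 11 implies it.
Every state satisfying the precondition satisfies the weakest precondition: the implication holds.
Answer: valid


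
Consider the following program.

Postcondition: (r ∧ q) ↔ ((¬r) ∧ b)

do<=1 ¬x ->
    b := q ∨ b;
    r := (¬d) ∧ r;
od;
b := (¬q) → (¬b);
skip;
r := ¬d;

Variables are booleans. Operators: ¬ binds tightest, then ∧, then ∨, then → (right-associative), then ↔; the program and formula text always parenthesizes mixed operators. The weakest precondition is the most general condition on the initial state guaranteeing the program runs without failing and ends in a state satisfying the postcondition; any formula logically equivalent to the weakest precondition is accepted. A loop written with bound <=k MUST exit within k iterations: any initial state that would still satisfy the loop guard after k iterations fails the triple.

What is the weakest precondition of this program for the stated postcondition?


Working backward. After the program, (r ∧ q) ↔ ((¬r) ∧ b) must hold.
Before r := ¬d: ((¬d) ∧ q) ↔ (d ∧ b)
Before skip: ((¬d) ∧ q) ↔ (d ∧ b)
Before b := (¬q) → (¬b): ((¬d) ∧ q) ↔ (d ∧ ((¬q) → (¬b)))
Before the loop (bound <=1), unroll the exhaustion recursion (WP_0 = exit-now case; WP_j = one more guarded iteration, up to j = 1):
  WP_0: x ∧ (((¬d) ∧ q) ↔ (d ∧ ((¬q) → (¬b))))
  WP_1: ((¬x) → (x ∧ (((¬d) ∧ q) ↔ (d ∧ ((¬q) → (¬(q ∨ b))))))) ∧ (x → (((¬d) ∧ q) ↔ (d ∧ ((¬q) → (¬b)))))
So before the loop: ((¬x) → (x ∧ (((¬d) ∧ q) ↔ (d ∧ ((¬q) → (¬(q ∨ b))))))) ∧ (x → (((¬d) ∧ q) ↔ (d ∧ ((¬q) → (¬b)))))
Answer: WP = ((¬x) → (x ∧ (((¬d) ∧ q) ↔ (d ∧ ((¬q) → (¬(q ∨ b))))))) ∧ (x → (((¬d) ∧ q) ↔ (d ∧ ((¬q) → (¬b)))))


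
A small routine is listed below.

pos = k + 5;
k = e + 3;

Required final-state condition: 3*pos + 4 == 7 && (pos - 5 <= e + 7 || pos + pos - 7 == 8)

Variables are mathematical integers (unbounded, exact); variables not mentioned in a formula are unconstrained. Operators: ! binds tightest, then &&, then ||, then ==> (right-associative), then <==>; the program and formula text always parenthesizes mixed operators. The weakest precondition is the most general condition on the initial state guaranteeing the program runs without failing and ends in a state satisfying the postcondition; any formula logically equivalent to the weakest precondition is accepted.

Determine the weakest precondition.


Working backward. After the program, the postcondition 3*pos + 4 == 7 && (pos - 5 <= e + 7 || pos + pos - 7 == 8) must hold; in canonical form it is 3*pos == 3 && (pos <= e + 12 || 2*pos == 15).
Before k := e + 3: 3*pos == 3 && (pos <= e + 12 || 2*pos == 15)
Before pos := k + 5: 3*k == -12 && (k <= e + 7 || 2*k == 5)
Answer: WP = 3*k == -12 && (k <= e + 7 || 2*k == 5)


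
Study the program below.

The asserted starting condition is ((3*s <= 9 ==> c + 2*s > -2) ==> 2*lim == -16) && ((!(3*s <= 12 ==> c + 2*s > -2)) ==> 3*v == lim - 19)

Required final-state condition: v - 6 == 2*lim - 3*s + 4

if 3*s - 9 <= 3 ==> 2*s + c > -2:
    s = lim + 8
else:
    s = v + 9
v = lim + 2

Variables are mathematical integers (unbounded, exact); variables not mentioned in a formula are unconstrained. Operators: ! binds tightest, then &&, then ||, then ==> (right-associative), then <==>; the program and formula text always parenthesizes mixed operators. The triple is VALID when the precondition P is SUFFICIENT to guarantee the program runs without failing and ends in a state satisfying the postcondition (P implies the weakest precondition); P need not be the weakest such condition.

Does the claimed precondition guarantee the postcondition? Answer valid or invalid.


Working backward. After the program, the postcondition v - 6 == 2*lim - 3*s + 4 must hold; in canonical form it is 3*s + v == 2*lim + 10.
Before v := lim + 2: 3*s == lim + 8
Then branch requires 2*lim == -16; else branch requires 3*v == lim - 19.
Before the if: ((3*s <= 12 ==> c + 2*s > -2) ==> 2*lim == -16) && ((!(3*s <= 12 ==> c + 2*s > -2)) ==> 3*v == lim - 19)
The weakest precondition is ((3*s <= 12 ==> c + 2*s > -2) ==> 2*lim == -16) && ((!(3*s <= 12 ==> c + 2*s > -2)) ==> 3*v == lim - 19).
Check whether ((3*s <= 9 ==> c + 2*s > -2) ==> 2*lim == -16) && ((!(3*s <= 12 ==> c + 2*s > -2)) ==> 3*v == lim - 19) implies it.
Every state satisfying the precondition satisfies the weakest precondition: the implication holds.
Answer: valid


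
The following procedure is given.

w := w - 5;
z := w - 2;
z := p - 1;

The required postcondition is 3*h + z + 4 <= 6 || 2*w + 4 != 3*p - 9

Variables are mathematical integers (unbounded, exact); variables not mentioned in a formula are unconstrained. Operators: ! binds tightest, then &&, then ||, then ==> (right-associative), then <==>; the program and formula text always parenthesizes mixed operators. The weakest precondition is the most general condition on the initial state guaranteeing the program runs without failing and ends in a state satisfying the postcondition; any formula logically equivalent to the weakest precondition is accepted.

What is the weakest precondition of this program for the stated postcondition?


Working backward. After the program, the postcondition 3*h + z + 4 <= 6 || 2*w + 4 != 3*p - 9 must hold; in canonical form it is 3*h + z <= 2 || 2*w != 3*p - 13.
Before z := p - 1: 3*h + p <= 3 || 2*w != 3*p - 13
Before z := w - 2: 3*h + p <= 3 || 2*w != 3*p - 13
Before w := w - 5: 3*h + p <= 3 || 2*w != 3*p - 3
Answer: WP = 3*h + p <= 3 || 2*w != 3*p - 3


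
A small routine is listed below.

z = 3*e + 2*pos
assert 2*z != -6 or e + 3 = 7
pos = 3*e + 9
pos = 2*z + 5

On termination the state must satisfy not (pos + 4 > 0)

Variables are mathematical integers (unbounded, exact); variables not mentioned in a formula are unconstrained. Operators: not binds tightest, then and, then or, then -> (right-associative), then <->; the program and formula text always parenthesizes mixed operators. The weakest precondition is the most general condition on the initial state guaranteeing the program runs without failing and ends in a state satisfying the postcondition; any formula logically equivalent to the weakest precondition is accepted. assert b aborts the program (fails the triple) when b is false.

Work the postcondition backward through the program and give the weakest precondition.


Working backward. After the program, the postcondition not (pos + 4 > 0) must hold; in canonical form it is not (pos > -4).
Before pos := 2*z + 5: not (2*z > -9)
Before pos := 3*e + 9: not (2*z > -9)
Before assert 2*z != -6 or e + 3 = 7: (2*z != -6 or e = 4) and (not (2*z > -9))
Before z := 3*e + 2*pos: (6*e + 4*pos != -6 or e = 4) and (not (6*e + 4*pos > -9))
Answer: WP = (6*e + 4*pos != -6 or e = 4) and (not (6*e + 4*pos > -9))


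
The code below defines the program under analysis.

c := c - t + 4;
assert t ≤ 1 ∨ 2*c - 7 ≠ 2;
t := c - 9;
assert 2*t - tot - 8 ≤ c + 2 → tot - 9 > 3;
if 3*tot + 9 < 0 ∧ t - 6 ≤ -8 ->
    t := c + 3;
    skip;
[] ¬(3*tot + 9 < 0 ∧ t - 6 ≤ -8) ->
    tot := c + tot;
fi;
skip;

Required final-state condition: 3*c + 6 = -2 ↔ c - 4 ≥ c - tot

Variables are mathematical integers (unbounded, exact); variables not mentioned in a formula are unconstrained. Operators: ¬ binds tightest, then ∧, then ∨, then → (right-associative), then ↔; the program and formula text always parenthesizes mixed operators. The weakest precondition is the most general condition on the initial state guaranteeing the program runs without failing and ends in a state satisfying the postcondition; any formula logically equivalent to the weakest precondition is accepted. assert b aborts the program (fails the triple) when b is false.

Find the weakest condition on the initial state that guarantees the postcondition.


Working backward. After the program, the postcondition 3*c + 6 = -2 ↔ c - 4 ≥ c - tot must hold; in canonical form it is 3*c = -8 ↔ tot ≥ 4.
Before skip: 3*c = -8 ↔ tot ≥ 4
Then branch requires 3*c = -8 ↔ tot ≥ 4; else branch requires 3*c = -8 ↔ c + tot ≥ 4.
Before the if: ((3*tot < -9 ∧ t ≤ -2) → (3*c = -8 ↔ tot ≥ 4)) ∧ ((¬(3*tot < -9 ∧ t ≤ -2)) → (3*c = -8 ↔ c + tot ≥ 4))
Before assert 2*t - tot - 8 ≤ c + 2 → tot - 9 > 3: (2*t ≤ c + tot + 10 → tot > 12) ∧ ((3*tot < -9 ∧ t ≤ -2) → (3*c = -8 ↔ tot ≥ 4)) ∧ ((¬(3*tot < -9 ∧ t ≤ -2)) → (3*c = -8 ↔ c + tot ≥ 4))
Before t := c - 9: (c ≤ tot + 28 → tot > 12) ∧ ((3*tot < -9 ∧ c ≤ 7) → (3*c = -8 ↔ tot ≥ 4)) ∧ ((¬(3*tot < -9 ∧ c ≤ 7)) → (3*c = -8 ↔ c + tot ≥ 4))
Before assert t ≤ 1 ∨ 2*c - 7 ≠ 2: (t ≤ 1 ∨ 2*c ≠ 9) ∧ (c ≤ tot + 28 → tot > 12) ∧ ((3*tot < -9 ∧ c ≤ 7) → (3*c = -8 ↔ tot ≥ 4)) ∧ ((¬(3*tot < -9 ∧ c ≤ 7)) → (3*c = -8 ↔ c + tot ≥ 4))
Before c := c - t + 4: (t ≤ 1 ∨ 2*c ≠ 2*t + 1) ∧ (c ≤ t + tot + 24 → tot > 12) ∧ ((3*tot < -9 ∧ c ≤ t + 3) → (3*c = 3*t - 20 ↔ tot ≥ 4)) ∧ ((¬(3*tot < -9 ∧ c ≤ t + 3)) → (3*c = 3*t - 20 ↔ c + tot ≥ t))
Answer: WP = (t ≤ 1 ∨ 2*c ≠ 2*t + 1) ∧ (c ≤ t + tot + 24 → tot > 12) ∧ ((3*tot < -9 ∧ c ≤ t + 3) → (3*c = 3*t - 20 ↔ tot ≥ 4)) ∧ ((¬(3*tot < -9 ∧ c ≤ t + 3)) → (3*c = 3*t - 20 ↔ c + tot ≥ t))


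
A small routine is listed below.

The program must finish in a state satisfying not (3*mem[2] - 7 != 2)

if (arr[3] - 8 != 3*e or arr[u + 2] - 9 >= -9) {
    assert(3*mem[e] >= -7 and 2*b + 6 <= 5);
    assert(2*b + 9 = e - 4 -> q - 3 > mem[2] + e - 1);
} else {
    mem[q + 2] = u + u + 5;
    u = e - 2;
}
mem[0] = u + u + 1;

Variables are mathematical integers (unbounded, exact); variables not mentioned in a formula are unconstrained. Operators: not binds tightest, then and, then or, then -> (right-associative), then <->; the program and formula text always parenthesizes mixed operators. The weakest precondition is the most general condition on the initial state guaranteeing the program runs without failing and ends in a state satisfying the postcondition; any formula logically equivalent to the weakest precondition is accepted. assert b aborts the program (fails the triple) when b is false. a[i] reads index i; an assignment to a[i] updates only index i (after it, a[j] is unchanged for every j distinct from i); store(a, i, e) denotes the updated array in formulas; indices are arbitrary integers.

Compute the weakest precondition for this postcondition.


Working backward. After the program, the postcondition not (3*mem[2] - 7 != 2) must hold; in canonical form it is not (3*mem[2] != 9).
Before mem[0] := u + u + 1: not (3*mem[2] != 9)
Then branch requires 3*mem[e] >= -7 and 2*b <= -1 and (2*b = e - 13 -> q > mem[2] + e + 2) and (not (3*mem[2] != 9)); else branch requires not (3*store(mem, q + 2, 2*u + 5)[2] != 9).
Before the if: ((arr[3] != 3*e + 8 or arr[u + 2] >= 0) -> (3*mem[e] >= -7 and 2*b <= -1 and (2*b = e - 13 -> q > mem[2] + e + 2) and (not (3*mem[2] != 9)))) and ((not (arr[3] != 3*e + 8 or arr[u + 2] >= 0)) -> (not (3*store(mem, q + 2, 2*u + 5)[2] != 9)))
Answer: WP = ((arr[3] != 3*e + 8 or arr[u + 2] >= 0) -> (3*mem[e] >= -7 and 2*b <= -1 and (2*b = e - 13 -> q > mem[2] + e + 2) and (not (3*mem[2] != 9)))) and ((not (arr[3] != 3*e + 8 or arr[u + 2] >= 0)) -> (not (3*store(mem, q + 2, 2*u + 5)[2] != 9)))


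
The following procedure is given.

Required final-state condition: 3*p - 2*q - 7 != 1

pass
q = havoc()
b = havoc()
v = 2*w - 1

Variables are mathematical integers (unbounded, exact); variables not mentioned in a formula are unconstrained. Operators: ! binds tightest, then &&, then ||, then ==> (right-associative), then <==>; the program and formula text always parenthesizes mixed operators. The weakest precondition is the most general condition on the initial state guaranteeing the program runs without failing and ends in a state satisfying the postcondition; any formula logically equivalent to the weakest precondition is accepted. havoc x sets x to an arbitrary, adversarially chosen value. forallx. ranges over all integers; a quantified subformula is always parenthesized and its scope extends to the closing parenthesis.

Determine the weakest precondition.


Working backward. After the program, the postcondition 3*p - 2*q - 7 != 1 must hold; in canonical form it is 3*p != 2*q + 8.
Before v := 2*w - 1: 3*p != 2*q + 8
Before havoc b: 3*p != 2*q + 8
Before havoc q: forall q_1. 3*p != 2*q_1 + 8
Before skip: forall q_1. 3*p != 2*q_1 + 8
Answer: WP = forall q_1. 3*p != 2*q_1 + 8


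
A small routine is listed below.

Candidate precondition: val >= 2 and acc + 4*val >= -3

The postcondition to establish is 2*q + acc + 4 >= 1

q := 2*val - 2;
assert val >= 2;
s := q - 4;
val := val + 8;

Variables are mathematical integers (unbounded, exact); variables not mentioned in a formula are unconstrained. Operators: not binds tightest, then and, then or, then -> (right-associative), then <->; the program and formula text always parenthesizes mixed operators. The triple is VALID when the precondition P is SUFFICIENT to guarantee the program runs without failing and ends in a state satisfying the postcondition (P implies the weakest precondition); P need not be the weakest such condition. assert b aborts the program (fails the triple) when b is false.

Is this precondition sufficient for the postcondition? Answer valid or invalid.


Working backward. After the program, the postcondition 2*q + acc + 4 >= 1 must hold; in canonical form it is acc + 2*q >= -3.
Before val := val + 8: acc + 2*q >= -3
Before s := q - 4: acc + 2*q >= -3
Before assert val >= 2: val >= 2 and acc + 2*q >= -3
Before q := 2*val - 2: val >= 2 and acc + 4*val >= 1
The weakest precondition is val >= 2 and acc + 4*val >= 1.
Check whether val >= 2 and acc + 4*val >= -3 implies it.
Countermodel: at the initial state acc = -11, val = 2, the precondition holds but the weakest precondition fails.
Answer: invalid


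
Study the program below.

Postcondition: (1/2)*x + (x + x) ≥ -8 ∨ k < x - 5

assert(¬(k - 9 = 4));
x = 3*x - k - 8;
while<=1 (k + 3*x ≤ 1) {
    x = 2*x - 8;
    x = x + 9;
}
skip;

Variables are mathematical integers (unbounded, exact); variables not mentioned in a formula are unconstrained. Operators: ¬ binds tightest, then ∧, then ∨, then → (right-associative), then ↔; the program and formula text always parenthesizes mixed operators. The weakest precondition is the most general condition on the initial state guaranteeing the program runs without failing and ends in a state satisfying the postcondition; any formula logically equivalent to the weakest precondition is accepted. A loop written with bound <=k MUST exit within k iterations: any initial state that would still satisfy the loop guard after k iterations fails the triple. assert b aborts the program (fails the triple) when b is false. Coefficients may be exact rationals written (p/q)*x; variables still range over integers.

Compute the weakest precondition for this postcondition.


Working backward. After the program, the postcondition (1/2)*x + (x + x) ≥ -8 ∨ k < x - 5 must hold; in canonical form it is (5/2)*x ≥ -8 ∨ k < x - 5.
Before skip: (5/2)*x ≥ -8 ∨ k < x - 5
Before the loop (bound <=1), unroll the exhaustion recursion (WP_0 = exit-now case; WP_j = one more guarded iteration, up to j = 1):
  WP_0: (¬(k + 3*x ≤ 1)) ∧ ((5/2)*x ≥ -8 ∨ k < x - 5)
  WP_1: (k + 3*x ≤ 1 → ((¬(k + 6*x ≤ -2)) ∧ (5*x ≥ -21/2 ∨ k < 2*x - 4))) ∧ ((¬(k + 3*x ≤ 1)) → ((5/2)*x ≥ -8 ∨ k < x - 5))
So before the loop: (k + 3*x ≤ 1 → ((¬(k + 6*x ≤ -2)) ∧ (5*x ≥ -21/2 ∨ k < 2*x - 4))) ∧ ((¬(k + 3*x ≤ 1)) → ((5/2)*x ≥ -8 ∨ k < x - 5))
Before x := 3*x - k - 8: (9*x ≤ 2*k + 25 → ((¬(18*x ≤ 5*k + 46)) ∧ (15*x ≥ 5*k + 59/2 ∨ 3*k < 6*x - 20))) ∧ ((¬(9*x ≤ 2*k + 25)) → ((15/2)*x ≥ (5/2)*k + 12 ∨ 2*k < 3*x - 13))
Before assert ¬(k - 9 = 4): (¬(k = 13)) ∧ (9*x ≤ 2*k + 25 → ((¬(18*x ≤ 5*k + 46)) ∧ (15*x ≥ 5*k + 59/2 ∨ 3*k < 6*x - 20))) ∧ ((¬(9*x ≤ 2*k + 25)) → ((15/2)*x ≥ (5/2)*k + 12 ∨ 2*k < 3*x - 13))
Answer: WP = (¬(k = 13)) ∧ (9*x ≤ 2*k + 25 → ((¬(18*x ≤ 5*k + 46)) ∧ (15*x ≥ 5*k + 59/2 ∨ 3*k < 6*x - 20))) ∧ ((¬(9*x ≤ 2*k + 25)) → ((15/2)*x ≥ (5/2)*k + 12 ∨ 2*k < 3*x - 13))
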